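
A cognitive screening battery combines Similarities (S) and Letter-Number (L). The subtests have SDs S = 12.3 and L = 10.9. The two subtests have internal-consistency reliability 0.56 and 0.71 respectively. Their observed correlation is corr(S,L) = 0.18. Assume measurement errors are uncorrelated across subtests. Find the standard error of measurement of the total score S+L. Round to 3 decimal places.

Var(total) = 270.1 + 48.2652 = 318.365.
True-score variance = 169.078 + 48.2652 = 217.343, so reliability = 0.6827.
Error variance = 318.365 − 217.343 = 101.022; SEM = √101.022 = 10.051.

10.051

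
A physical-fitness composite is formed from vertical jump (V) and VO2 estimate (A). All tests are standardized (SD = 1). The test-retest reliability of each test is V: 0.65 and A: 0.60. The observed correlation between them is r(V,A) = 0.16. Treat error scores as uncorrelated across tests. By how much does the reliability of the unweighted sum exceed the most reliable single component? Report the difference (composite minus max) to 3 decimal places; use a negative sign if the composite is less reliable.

Var(sum) = 2 + 0.32 = 2.32; true-score variance = 1.25 + 0.32 = 1.57; composite reliability = 0.6767.
Max component reliability = 0.6500.
Difference = 0.6767 − 0.6500 = 0.027.

0.027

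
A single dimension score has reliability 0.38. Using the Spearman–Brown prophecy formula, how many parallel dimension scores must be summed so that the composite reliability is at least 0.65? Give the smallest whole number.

k ≥ ρ*(1−ρ₁)/(ρ₁(1−ρ*)) = 0.65·0.62 / (0.38·0.35) = 3.030.
Smallest integer k = 4.

4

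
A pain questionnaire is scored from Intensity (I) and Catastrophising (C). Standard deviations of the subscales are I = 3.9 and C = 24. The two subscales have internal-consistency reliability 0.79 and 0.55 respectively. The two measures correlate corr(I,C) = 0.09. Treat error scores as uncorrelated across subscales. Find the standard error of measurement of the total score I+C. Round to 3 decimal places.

16.199

Var(total) = 591.21 + 16.848 = 608.058.
True-score variance = 328.816 + 16.848 = 345.664, so reliability = 0.5685.
Error variance = 608.058 − 345.664 = 262.394; SEM = √262.394 = 16.199.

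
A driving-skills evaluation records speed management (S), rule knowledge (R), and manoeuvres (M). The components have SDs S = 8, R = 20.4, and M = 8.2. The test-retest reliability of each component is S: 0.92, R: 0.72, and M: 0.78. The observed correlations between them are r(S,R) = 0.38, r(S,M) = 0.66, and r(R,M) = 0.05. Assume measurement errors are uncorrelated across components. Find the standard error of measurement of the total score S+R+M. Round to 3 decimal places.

Var(total) = 547.4 + 227.352 = 774.752.
True-score variance = 410.962 + 227.352 = 638.314, so reliability = 0.8239.
Error variance = 774.752 − 638.314 = 136.438; SEM = √136.438 = 11.681.

11.681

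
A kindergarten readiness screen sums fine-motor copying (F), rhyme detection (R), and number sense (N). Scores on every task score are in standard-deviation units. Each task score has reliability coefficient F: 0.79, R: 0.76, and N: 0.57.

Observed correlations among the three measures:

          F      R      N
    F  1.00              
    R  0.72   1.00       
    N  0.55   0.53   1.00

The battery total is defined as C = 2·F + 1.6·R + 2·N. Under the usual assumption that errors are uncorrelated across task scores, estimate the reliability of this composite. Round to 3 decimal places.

Var(C) = 2² + 1.6² + 2² + 2·[3.2·0.72 + 4·0.55 + 3.2·0.53] = 10.56 + 12.4 = 22.96.
Because errors are independent across components, Cov(Tᵢ,Tⱼ) = Cov(Xᵢ,Xⱼ); the off-diagonal part of the true-score variance is the same as above.
True-score variance = [2²·0.79 + 1.6²·0.76 + 2²·0.57] + 12.4 = 7.3856 + 12.4 = 19.7856.
Reliability = 19.7856 / 22.96 = 0.862.

0.862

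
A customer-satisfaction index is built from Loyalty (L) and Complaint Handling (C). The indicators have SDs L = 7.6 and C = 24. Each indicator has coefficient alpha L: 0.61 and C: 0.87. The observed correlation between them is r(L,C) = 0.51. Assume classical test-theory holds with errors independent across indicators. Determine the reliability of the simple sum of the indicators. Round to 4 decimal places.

Var(L+C) = 7.6² + 24² + 2·[7.6·24·0.51] = 633.76 + 186.048 = 819.808.
With uncorrelated errors the cross-covariances are all true-score covariance, so they carry over unchanged; only the diagonal terms shrink to ρᵢσᵢ².
True-score variance = [7.6²·0.61 + 24²·0.87] + 186.048 = 536.354 + 186.048 = 722.402.
Reliability = 722.402 / 819.808 = 0.8812.

0.8812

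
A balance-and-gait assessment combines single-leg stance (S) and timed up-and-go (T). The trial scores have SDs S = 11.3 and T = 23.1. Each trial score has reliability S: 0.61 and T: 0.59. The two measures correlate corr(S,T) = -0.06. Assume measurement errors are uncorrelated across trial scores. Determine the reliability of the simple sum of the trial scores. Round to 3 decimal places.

0.574

Var(S+T) = 11.3² + 23.1² + 2·[11.3·23.1·(-0.06)] = 661.3 − 31.3236 = 629.976.
Under uncorrelated errors the observed covariances equal the true-score covariances, so only the own-variance terms attenuate.
True-score variance = [11.3²·0.61 + 23.1²·0.59] − 31.3236 = 392.721 − 31.3236 = 361.397.
Reliability = 361.397 / 629.976 = 0.574.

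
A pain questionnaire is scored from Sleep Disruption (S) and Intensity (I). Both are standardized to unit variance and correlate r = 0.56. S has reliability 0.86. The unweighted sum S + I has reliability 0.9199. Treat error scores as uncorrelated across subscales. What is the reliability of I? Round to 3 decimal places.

Var(S+I) = 2 + 2·0.56 = 3.120.
True-score variance = ρ_S + ρ_I + 2·0.56, so 0.9199 = (0.86 + ρ_I + 1.12) / 3.120.
ρ_I = 0.9199·3.120 − 0.86 − 1.12 = 0.890.

0.890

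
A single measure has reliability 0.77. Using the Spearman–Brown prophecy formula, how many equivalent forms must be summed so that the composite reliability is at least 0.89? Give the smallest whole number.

k ≥ ρ*(1−ρ₁)/(ρ₁(1−ρ*)) = 0.89·0.23 / (0.77·0.11) = 2.417.
Smallest integer k = 3.

3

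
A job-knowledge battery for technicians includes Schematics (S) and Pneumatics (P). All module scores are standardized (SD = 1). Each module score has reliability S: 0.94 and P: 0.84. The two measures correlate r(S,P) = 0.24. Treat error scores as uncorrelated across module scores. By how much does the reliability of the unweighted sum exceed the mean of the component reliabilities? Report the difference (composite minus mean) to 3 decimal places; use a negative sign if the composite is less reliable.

0.021

Var(sum) = 2 + 0.48 = 2.48; true-score variance = 1.78 + 0.48 = 2.26; composite reliability = 0.9113.
Mean component reliability = 0.8900.
Difference = 0.9113 − 0.8900 = 0.021.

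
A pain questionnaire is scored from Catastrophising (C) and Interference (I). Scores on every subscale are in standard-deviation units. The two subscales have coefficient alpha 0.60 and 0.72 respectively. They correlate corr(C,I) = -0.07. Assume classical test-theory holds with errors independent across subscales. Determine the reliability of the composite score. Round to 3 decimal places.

Var(C+I) = 2 + 2·[(-0.07)] = 2 − 0.14 = 1.86.
Under uncorrelated errors the observed covariances equal the true-score covariances, so only the own-variance terms attenuate.
True-score variance = [0.60 + 0.72] − 0.14 = 1.32 − 0.14 = 1.18.
Reliability = 1.18 / 1.86 = 0.634.

0.634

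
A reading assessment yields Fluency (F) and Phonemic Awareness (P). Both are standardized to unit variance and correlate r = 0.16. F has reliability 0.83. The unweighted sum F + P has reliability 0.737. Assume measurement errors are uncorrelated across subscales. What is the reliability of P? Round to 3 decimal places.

Var(F+P) = 2 + 2·0.16 = 2.320.
True-score variance = ρ_F + ρ_P + 2·0.16, so 0.737 = (0.83 + ρ_P + 0.32) / 2.320.
ρ_P = 0.737·2.320 − 0.83 − 0.32 = 0.560.

0.560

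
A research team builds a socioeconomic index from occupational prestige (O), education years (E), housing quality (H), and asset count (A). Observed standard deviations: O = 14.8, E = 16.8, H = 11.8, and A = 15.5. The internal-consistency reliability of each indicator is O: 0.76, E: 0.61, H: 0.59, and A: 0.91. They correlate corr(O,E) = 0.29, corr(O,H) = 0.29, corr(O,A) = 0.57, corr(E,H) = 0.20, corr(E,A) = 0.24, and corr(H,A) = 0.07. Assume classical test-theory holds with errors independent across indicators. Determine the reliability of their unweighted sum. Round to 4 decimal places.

0.8508

Var(O+E+H+A) = 14.8² + 16.8² + 11.8² + 15.5² + 2·[14.8·16.8·0.29 + 14.8·11.8·0.29 + 14.8·15.5·0.57 + 16.8·11.8·0.20 + 16.8·15.5·0.24 + 11.8·15.5·0.07] = 880.77 + 736.912 = 1617.68.
With uncorrelated errors the cross-covariances are all true-score covariance, so they carry over unchanged; only the diagonal terms shrink to ρᵢσᵢ².
True-score variance = [14.8²·0.76 + 16.8²·0.61 + 11.8²·0.59 + 15.5²·0.91] + 736.912 = 639.416 + 736.912 = 1376.33.
Reliability = 1376.33 / 1617.68 = 0.8508.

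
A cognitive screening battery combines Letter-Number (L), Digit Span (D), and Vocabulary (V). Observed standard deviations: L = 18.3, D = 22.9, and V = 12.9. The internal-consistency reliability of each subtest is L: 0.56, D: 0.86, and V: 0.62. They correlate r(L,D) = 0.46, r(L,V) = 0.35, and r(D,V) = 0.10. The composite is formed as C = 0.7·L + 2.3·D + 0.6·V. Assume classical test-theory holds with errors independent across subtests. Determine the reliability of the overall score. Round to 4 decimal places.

Var(C) = 0.7²·18.3² + 2.3²·22.9² + 0.6²·12.9² + 2·[1.61·18.3·22.9·0.46 + 0.42·18.3·12.9·0.35 + 1.38·22.9·12.9·0.10] = 2998.13 + 771.664 = 3769.8.
Because errors are independent across components, Cov(Tᵢ,Tⱼ) = Cov(Xᵢ,Xⱼ); the off-diagonal part of the true-score variance is the same as above.
True-score variance = [0.7²·18.3²·0.56 + 2.3²·22.9²·0.86 + 0.6²·12.9²·0.62] + 771.664 = 2514.79 + 771.664 = 3286.45.
Reliability = 3286.45 / 3769.8 = 0.8718.

0.8718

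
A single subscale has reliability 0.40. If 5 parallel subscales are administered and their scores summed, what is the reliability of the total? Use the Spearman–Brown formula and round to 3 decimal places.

0.769

ρ_k = kρ / (1 + (k−1)ρ) = 5·0.40 / (1 + 4·0.40) = 2.000 / 2.600 = 0.769.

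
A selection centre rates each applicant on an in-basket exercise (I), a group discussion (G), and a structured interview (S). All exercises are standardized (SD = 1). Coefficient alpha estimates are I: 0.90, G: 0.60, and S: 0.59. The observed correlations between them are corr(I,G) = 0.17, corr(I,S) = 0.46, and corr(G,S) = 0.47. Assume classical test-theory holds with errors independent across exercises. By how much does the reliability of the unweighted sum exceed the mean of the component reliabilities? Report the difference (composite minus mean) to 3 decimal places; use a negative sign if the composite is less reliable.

0.128

Var(sum) = 3 + 2.2 = 5.2; true-score variance = 2.09 + 2.2 = 4.29; composite reliability = 0.8250.
Mean component reliability = 0.6967.
Difference = 0.8250 − 0.6967 = 0.128.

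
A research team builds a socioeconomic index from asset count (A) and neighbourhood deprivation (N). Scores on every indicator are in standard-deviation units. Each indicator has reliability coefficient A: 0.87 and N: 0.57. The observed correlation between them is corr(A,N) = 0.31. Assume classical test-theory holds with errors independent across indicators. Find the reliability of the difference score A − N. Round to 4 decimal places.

0.5942

Var(A−N) = 1 + 1 − 2·0.31 = 2 − 0.62 = 1.38.
With uncorrelated errors the cross-covariances are all true-score covariance, so they carry over unchanged; only the diagonal terms shrink to ρᵢσᵢ².
True-score variance = [0.87 + 0.57] − 0.62 = 1.44 − 0.62 = 0.82.
Reliability = 0.82 / 1.38 = 0.5942.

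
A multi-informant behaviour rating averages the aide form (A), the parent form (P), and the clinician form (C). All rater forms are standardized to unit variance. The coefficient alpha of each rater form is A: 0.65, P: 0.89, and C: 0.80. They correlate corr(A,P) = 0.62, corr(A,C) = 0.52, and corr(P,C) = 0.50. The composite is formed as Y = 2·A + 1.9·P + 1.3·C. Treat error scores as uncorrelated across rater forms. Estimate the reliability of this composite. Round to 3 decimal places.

Var(Y) = 2² + 1.9² + 1.3² + 2·[3.8·0.62 + 2.6·0.52 + 2.47·0.50] = 9.3 + 9.886 = 19.186.
Under uncorrelated errors the observed covariances equal the true-score covariances, so only the own-variance terms attenuate.
True-score variance = [2²·0.65 + 1.9²·0.89 + 1.3²·0.80] + 9.886 = 7.1649 + 9.886 = 17.0509.
Reliability = 17.0509 / 19.186 = 0.889.

0.889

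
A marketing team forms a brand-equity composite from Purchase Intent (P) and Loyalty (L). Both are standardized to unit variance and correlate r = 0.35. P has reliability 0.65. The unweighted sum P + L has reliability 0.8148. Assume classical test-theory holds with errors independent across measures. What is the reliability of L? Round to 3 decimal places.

0.850

Var(P+L) = 2 + 2·0.35 = 2.700.
True-score variance = ρ_P + ρ_L + 2·0.35, so 0.8148 = (0.65 + ρ_L + 0.70) / 2.700.
ρ_L = 0.8148·2.700 − 0.65 − 0.70 = 0.850.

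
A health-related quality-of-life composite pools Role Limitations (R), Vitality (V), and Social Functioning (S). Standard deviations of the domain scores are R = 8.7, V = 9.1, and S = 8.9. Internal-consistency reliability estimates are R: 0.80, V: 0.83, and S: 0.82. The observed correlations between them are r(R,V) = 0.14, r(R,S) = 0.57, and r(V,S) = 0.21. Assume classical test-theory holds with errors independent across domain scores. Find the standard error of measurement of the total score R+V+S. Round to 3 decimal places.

Var(total) = 237.71 + 144.454 = 382.164.
True-score variance = 194.236 + 144.454 = 338.69, so reliability = 0.8862.
Error variance = 382.164 − 338.69 = 43.4735; SEM = √43.4735 = 6.593.

6.593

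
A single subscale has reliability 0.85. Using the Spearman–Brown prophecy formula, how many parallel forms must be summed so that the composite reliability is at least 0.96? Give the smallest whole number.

k ≥ ρ*(1−ρ₁)/(ρ₁(1−ρ*)) = 0.96·0.15 / (0.85·0.04) = 4.235.
Smallest integer k = 5.

5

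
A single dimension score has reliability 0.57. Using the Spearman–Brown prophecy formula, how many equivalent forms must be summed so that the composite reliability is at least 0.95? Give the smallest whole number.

15

k ≥ ρ*(1−ρ₁)/(ρ₁(1−ρ*)) = 0.95·0.43 / (0.57·0.05) = 14.333.
Smallest integer k = 15.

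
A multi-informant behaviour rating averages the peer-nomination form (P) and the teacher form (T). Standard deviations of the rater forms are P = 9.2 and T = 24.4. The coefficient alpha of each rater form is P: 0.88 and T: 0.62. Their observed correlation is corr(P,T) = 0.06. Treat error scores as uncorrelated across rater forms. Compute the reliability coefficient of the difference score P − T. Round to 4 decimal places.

0.6380

Var(P−T) = 9.2² + 24.4² − 2·9.2·24.4·0.06 = 680 − 26.9376 = 653.062.
With uncorrelated errors the cross-covariances are all true-score covariance, so they carry over unchanged; only the diagonal terms shrink to ρᵢσᵢ².
True-score variance = [9.2²·0.88 + 24.4²·0.62] − 26.9376 = 443.606 − 26.9376 = 416.669.
Reliability = 416.669 / 653.062 = 0.6380.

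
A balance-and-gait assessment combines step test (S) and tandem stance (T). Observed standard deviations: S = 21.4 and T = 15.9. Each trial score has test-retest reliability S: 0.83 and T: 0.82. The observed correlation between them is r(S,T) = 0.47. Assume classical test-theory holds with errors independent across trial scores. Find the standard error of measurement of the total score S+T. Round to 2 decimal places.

Var(total) = 710.77 + 319.844 = 1030.61.
True-score variance = 587.411 + 319.844 = 907.255, so reliability = 0.8803.
Error variance = 1030.61 − 907.255 = 123.359; SEM = √123.359 = 11.11.

11.11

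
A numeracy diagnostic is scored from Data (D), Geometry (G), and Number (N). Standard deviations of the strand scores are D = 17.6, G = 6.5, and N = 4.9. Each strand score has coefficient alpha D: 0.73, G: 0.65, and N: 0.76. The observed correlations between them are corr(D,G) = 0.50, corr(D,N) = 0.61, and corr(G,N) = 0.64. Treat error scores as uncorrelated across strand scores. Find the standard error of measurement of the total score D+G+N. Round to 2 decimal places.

Var(total) = 376.02 + 260.381 = 636.401.
True-score variance = 271.835 + 260.381 = 532.216, so reliability = 0.8363.
Error variance = 636.401 − 532.216 = 104.185; SEM = √104.185 = 10.21.

10.21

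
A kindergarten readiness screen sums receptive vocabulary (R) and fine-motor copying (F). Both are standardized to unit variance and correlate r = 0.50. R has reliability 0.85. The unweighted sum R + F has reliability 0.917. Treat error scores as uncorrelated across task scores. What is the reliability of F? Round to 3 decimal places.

0.901

Var(R+F) = 2 + 2·0.50 = 3.000.
True-score variance = ρ_R + ρ_F + 2·0.50, so 0.917 = (0.85 + ρ_F + 1.00) / 3.000.
ρ_F = 0.917·3.000 − 0.85 − 1.00 = 0.901.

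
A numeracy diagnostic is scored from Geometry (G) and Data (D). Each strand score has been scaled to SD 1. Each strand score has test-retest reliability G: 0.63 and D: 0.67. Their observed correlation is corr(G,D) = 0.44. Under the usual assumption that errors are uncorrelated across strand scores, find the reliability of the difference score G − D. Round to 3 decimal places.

Var(G−D) = 1 + 1 − 2·0.44 = 2 − 0.88 = 1.12.
With uncorrelated errors the cross-covariances are all true-score covariance, so they carry over unchanged; only the diagonal terms shrink to ρᵢσᵢ².
True-score variance = [0.63 + 0.67] − 0.88 = 1.3 − 0.88 = 0.42.
Reliability = 0.42 / 1.12 = 0.375.

0.375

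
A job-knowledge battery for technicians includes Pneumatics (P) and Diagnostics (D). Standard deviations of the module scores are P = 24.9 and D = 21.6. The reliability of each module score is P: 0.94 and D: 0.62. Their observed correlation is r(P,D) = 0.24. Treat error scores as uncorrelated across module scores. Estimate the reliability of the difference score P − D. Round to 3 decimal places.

Var(P−D) = 24.9² + 21.6² − 2·24.9·21.6·0.24 = 1086.57 − 258.163 = 828.407.
Under uncorrelated errors the observed covariances equal the true-score covariances, so only the own-variance terms attenuate.
True-score variance = [24.9²·0.94 + 21.6²·0.62] − 258.163 = 872.077 − 258.163 = 613.913.
Reliability = 613.913 / 828.407 = 0.741.

0.741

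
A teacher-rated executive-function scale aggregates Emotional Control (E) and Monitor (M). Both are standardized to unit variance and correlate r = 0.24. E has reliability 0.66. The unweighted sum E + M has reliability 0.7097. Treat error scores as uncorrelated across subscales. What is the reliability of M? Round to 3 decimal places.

0.620

Var(E+M) = 2 + 2·0.24 = 2.480.
True-score variance = ρ_E + ρ_M + 2·0.24, so 0.7097 = (0.66 + ρ_M + 0.48) / 2.480.
ρ_M = 0.7097·2.480 − 0.66 − 0.48 = 0.620.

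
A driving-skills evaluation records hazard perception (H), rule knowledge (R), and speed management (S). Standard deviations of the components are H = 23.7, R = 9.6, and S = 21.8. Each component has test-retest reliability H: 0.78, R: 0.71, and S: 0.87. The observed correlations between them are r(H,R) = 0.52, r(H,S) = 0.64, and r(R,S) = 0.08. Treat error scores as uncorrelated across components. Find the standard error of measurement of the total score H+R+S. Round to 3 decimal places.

Var(total) = 1129.09 + 931.43 = 2060.52.
True-score variance = 917.011 + 931.43 = 1848.44, so reliability = 0.8971.
Error variance = 2060.52 − 1848.44 = 212.079; SEM = √212.079 = 14.563.

14.563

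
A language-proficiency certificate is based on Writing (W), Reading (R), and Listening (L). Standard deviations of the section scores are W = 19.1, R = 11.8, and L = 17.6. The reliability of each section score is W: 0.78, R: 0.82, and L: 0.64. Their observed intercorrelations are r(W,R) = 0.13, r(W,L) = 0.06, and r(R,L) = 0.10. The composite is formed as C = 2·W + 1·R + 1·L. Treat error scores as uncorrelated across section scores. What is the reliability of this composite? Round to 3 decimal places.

0.787

Var(C) = 2²·19.1² + 11.8² + 17.6² + 2·[2·19.1·11.8·0.13 + 2·19.1·17.6·0.06 + 11.8·17.6·0.10] = 1908.24 + 239.412 = 2147.65.
Because errors are independent across components, Cov(Tᵢ,Tⱼ) = Cov(Xᵢ,Xⱼ); the off-diagonal part of the true-score variance is the same as above.
True-score variance = [2²·19.1²·0.78 + 11.8²·0.82 + 17.6²·0.64] + 239.412 = 1450.63 + 239.412 = 1690.04.
Reliability = 1690.04 / 2147.65 = 0.787.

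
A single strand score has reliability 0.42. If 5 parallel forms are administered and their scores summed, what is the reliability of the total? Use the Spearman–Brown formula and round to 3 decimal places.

0.784

ρ_k = kρ / (1 + (k−1)ρ) = 5·0.42 / (1 + 4·0.42) = 2.100 / 2.680 = 0.784.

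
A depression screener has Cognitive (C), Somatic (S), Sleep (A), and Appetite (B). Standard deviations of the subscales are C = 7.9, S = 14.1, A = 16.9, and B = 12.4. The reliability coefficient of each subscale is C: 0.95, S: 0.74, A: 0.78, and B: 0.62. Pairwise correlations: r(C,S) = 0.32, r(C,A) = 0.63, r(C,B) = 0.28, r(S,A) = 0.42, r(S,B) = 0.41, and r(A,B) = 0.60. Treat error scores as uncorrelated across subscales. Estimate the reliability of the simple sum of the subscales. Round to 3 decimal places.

0.889

Var(C+S+A+B) = 7.9² + 14.1² + 16.9² + 12.4² + 2·[7.9·14.1·0.32 + 7.9·16.9·0.63 + 7.9·12.4·0.28 + 14.1·16.9·0.42 + 14.1·12.4·0.41 + 16.9·12.4·0.60] = 700.59 + 889.374 = 1589.96.
Under uncorrelated errors the observed covariances equal the true-score covariances, so only the own-variance terms attenuate.
True-score variance = [7.9²·0.95 + 14.1²·0.74 + 16.9²·0.78 + 12.4²·0.62] + 889.374 = 524.516 + 889.374 = 1413.89.
Reliability = 1413.89 / 1589.96 = 0.889.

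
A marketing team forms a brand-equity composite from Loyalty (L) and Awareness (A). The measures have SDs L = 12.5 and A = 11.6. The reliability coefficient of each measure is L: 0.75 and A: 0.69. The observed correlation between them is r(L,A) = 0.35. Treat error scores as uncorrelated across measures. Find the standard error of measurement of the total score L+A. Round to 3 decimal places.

8.988

Var(total) = 290.81 + 101.5 = 392.31.
True-score variance = 210.034 + 101.5 = 311.534, so reliability = 0.7941.
Error variance = 392.31 − 311.534 = 80.7761; SEM = √80.7761 = 8.988.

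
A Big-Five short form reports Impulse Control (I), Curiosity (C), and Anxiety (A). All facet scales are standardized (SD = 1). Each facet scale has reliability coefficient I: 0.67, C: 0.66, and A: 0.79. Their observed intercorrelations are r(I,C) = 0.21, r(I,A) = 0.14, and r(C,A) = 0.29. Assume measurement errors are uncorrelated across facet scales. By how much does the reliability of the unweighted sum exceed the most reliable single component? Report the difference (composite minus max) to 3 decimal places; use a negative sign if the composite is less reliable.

Var(sum) = 3 + 1.28 = 4.28; true-score variance = 2.12 + 1.28 = 3.4; composite reliability = 0.7944.
Max component reliability = 0.7900.
Difference = 0.7944 − 0.7900 = 0.004.

0.004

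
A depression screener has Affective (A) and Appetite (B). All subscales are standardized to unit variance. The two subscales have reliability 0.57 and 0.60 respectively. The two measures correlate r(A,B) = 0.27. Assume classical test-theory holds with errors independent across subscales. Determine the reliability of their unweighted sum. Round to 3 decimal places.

Var(A+B) = 2 + 2·[0.27] = 2 + 0.54 = 2.54.
Because errors are independent across components, Cov(Tᵢ,Tⱼ) = Cov(Xᵢ,Xⱼ); the off-diagonal part of the true-score variance is the same as above.
True-score variance = [0.57 + 0.60] + 0.54 = 1.17 + 0.54 = 1.71.
Reliability = 1.71 / 2.54 = 0.673.

0.673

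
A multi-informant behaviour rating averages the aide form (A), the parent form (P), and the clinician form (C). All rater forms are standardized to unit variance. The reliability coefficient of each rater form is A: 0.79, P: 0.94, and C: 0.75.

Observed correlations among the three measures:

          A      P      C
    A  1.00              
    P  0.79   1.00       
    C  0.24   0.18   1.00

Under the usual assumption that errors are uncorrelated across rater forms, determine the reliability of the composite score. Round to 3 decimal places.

Var(A+P+C) = 3 + 2·[0.79 + 0.24 + 0.18] = 3 + 2.42 = 5.42.
Under uncorrelated errors the observed covariances equal the true-score covariances, so only the own-variance terms attenuate.
True-score variance = [0.79 + 0.94 + 0.75] + 2.42 = 2.48 + 2.42 = 4.9.
Reliability = 4.9 / 5.42 = 0.904.

0.904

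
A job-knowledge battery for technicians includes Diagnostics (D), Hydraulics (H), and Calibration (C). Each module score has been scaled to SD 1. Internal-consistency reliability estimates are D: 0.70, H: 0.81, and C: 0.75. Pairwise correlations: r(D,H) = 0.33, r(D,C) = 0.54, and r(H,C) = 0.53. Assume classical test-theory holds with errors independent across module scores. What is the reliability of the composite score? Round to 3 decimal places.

0.872

Var(D+H+C) = 3 + 2·[0.33 + 0.54 + 0.53] = 3 + 2.8 = 5.8.
With uncorrelated errors the cross-covariances are all true-score covariance, so they carry over unchanged; only the diagonal terms shrink to ρᵢσᵢ².
True-score variance = [0.70 + 0.81 + 0.75] + 2.8 = 2.26 + 2.8 = 5.06.
Reliability = 5.06 / 5.8 = 0.872.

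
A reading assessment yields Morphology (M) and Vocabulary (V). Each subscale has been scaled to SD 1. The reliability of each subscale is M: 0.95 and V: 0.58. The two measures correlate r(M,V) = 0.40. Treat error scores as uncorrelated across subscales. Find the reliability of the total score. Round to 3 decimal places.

0.832

Var(M+V) = 2 + 2·[0.40] = 2 + 0.8 = 2.8.
Under uncorrelated errors the observed covariances equal the true-score covariances, so only the own-variance terms attenuate.
True-score variance = [0.95 + 0.58] + 0.8 = 1.53 + 0.8 = 2.33.
Reliability = 2.33 / 2.8 = 0.832.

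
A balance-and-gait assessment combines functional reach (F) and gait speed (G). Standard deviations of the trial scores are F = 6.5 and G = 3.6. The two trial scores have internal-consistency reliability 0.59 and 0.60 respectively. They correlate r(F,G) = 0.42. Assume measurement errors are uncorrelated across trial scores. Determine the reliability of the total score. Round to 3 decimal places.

Var(F+G) = 6.5² + 3.6² + 2·[6.5·3.6·0.42] = 55.21 + 19.656 = 74.866.
Under uncorrelated errors the observed covariances equal the true-score covariances, so only the own-variance terms attenuate.
True-score variance = [6.5²·0.59 + 3.6²·0.60] + 19.656 = 32.7035 + 19.656 = 52.3595.
Reliability = 52.3595 / 74.866 = 0.699.

0.699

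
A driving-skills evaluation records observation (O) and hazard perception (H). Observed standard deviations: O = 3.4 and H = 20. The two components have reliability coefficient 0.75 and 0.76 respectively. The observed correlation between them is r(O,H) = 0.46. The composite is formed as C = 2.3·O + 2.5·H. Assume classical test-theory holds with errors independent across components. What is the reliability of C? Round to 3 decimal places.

Var(C) = 2.3²·3.4² + 2.5²·20² + 2·[5.75·3.4·20·0.46] = 2561.15 + 359.72 = 2920.87.
Under uncorrelated errors the observed covariances equal the true-score covariances, so only the own-variance terms attenuate.
True-score variance = [2.3²·3.4²·0.75 + 2.5²·20²·0.76] + 359.72 = 1945.86 + 359.72 = 2305.58.
Reliability = 2305.58 / 2920.87 = 0.789.

0.789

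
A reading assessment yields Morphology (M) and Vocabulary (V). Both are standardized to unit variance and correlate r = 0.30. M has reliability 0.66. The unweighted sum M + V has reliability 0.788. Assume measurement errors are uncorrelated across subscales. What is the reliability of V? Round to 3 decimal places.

0.789

Var(M+V) = 2 + 2·0.30 = 2.600.
True-score variance = ρ_M + ρ_V + 2·0.30, so 0.788 = (0.66 + ρ_V + 0.60) / 2.600.
ρ_V = 0.788·2.600 − 0.66 − 0.60 = 0.789.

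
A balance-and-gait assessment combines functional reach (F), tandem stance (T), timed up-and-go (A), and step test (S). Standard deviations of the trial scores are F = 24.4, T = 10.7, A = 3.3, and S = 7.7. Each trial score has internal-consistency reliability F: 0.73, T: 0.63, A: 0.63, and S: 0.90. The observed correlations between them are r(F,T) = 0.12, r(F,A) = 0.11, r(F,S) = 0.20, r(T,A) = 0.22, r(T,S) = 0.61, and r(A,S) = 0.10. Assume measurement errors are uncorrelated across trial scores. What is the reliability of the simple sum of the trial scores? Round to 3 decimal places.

Var(F+T+A+S) = 24.4² + 10.7² + 3.3² + 7.7² + 2·[24.4·10.7·0.12 + 24.4·3.3·0.11 + 24.4·7.7·0.20 + 10.7·3.3·0.22 + 10.7·7.7·0.61 + 3.3·7.7·0.10] = 780.03 + 276.66 = 1056.69.
Under uncorrelated errors the observed covariances equal the true-score covariances, so only the own-variance terms attenuate.
True-score variance = [24.4²·0.73 + 10.7²·0.63 + 3.3²·0.63 + 7.7²·0.90] + 276.66 = 566.963 + 276.66 = 843.623.
Reliability = 843.623 / 1056.69 = 0.798.

0.798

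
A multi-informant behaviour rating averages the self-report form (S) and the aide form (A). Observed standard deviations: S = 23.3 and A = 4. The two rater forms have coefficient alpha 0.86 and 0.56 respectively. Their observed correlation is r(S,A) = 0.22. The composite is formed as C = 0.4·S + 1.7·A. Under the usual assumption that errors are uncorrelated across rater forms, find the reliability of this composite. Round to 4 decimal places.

Var(C) = 0.4²·23.3² + 1.7²·4² + 2·[0.68·23.3·4·0.22] = 133.102 + 27.8854 = 160.988.
Under uncorrelated errors the observed covariances equal the true-score covariances, so only the own-variance terms attenuate.
True-score variance = [0.4²·23.3²·0.86 + 1.7²·4²·0.56] + 27.8854 = 100.596 + 27.8854 = 128.482.
Reliability = 128.482 / 160.988 = 0.7981.

0.7981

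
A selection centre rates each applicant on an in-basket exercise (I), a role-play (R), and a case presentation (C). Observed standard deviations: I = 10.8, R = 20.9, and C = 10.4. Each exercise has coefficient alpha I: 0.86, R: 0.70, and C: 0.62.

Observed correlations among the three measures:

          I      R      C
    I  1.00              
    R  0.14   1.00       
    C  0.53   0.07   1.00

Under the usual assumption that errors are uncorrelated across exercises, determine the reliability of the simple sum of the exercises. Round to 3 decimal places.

0.784

Var(I+R+C) = 10.8² + 20.9² + 10.4² + 2·[10.8·20.9·0.14 + 10.8·10.4·0.53 + 20.9·10.4·0.07] = 661.61 + 212.691 = 874.301.
Under uncorrelated errors the observed covariances equal the true-score covariances, so only the own-variance terms attenuate.
True-score variance = [10.8²·0.86 + 20.9²·0.70 + 10.4²·0.62] + 212.691 = 473.137 + 212.691 = 685.828.
Reliability = 685.828 / 874.301 = 0.784.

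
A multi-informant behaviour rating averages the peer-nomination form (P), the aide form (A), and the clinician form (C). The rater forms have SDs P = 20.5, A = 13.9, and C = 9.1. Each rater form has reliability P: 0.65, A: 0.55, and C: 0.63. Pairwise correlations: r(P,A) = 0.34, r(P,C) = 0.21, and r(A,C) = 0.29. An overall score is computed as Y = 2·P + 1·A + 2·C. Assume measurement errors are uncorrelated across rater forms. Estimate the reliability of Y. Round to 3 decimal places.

0.739

Var(Y) = 2²·20.5² + 13.9² + 2²·9.1² + 2·[2·20.5·13.9·0.34 + 4·20.5·9.1·0.21 + 2·13.9·9.1·0.29] = 2205.45 + 847.664 = 3053.11.
Under uncorrelated errors the observed covariances equal the true-score covariances, so only the own-variance terms attenuate.
True-score variance = [2²·20.5²·0.65 + 13.9²·0.55 + 2²·9.1²·0.63] + 847.664 = 1407.6 + 847.664 = 2255.26.
Reliability = 2255.26 / 3053.11 = 0.739.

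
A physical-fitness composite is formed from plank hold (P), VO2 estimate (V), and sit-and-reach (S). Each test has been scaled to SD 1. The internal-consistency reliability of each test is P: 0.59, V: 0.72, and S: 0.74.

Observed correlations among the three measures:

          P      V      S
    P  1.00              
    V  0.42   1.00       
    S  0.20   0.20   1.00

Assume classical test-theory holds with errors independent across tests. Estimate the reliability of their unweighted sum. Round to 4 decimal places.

Var(P+V+S) = 3 + 2·[0.42 + 0.20 + 0.20] = 3 + 1.64 = 4.64.
Under uncorrelated errors the observed covariances equal the true-score covariances, so only the own-variance terms attenuate.
True-score variance = [0.59 + 0.72 + 0.74] + 1.64 = 2.05 + 1.64 = 3.69.
Reliability = 3.69 / 4.64 = 0.7953.

0.7953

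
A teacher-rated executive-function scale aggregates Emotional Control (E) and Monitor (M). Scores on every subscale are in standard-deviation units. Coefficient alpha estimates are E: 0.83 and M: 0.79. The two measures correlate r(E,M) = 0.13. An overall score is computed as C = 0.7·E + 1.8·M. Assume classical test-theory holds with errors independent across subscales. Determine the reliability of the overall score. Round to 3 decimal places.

Var(C) = 0.7² + 1.8² + 2·[1.26·0.13] = 3.73 + 0.3276 = 4.0576.
With uncorrelated errors the cross-covariances are all true-score covariance, so they carry over unchanged; only the diagonal terms shrink to ρᵢσᵢ².
True-score variance = [0.7²·0.83 + 1.8²·0.79] + 0.3276 = 2.9663 + 0.3276 = 3.2939.
Reliability = 3.2939 / 4.0576 = 0.812.

0.812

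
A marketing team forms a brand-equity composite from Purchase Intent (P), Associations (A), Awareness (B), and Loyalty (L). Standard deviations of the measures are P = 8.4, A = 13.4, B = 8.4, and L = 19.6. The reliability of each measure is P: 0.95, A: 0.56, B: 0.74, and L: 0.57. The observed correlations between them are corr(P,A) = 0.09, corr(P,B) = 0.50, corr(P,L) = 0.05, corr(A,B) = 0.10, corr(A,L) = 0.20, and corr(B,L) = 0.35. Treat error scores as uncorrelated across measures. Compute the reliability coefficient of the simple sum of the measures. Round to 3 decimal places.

0.748

Var(P+A+B+L) = 8.4² + 13.4² + 8.4² + 19.6² + 2·[8.4·13.4·0.09 + 8.4·8.4·0.50 + 8.4·19.6·0.05 + 13.4·8.4·0.10 + 13.4·19.6·0.20 + 8.4·19.6·0.35] = 704.84 + 350.101 = 1054.94.
Under uncorrelated errors the observed covariances equal the true-score covariances, so only the own-variance terms attenuate.
True-score variance = [8.4²·0.95 + 13.4²·0.56 + 8.4²·0.74 + 19.6²·0.57] + 350.101 = 438.771 + 350.101 = 788.872.
Reliability = 788.872 / 1054.94 = 0.748.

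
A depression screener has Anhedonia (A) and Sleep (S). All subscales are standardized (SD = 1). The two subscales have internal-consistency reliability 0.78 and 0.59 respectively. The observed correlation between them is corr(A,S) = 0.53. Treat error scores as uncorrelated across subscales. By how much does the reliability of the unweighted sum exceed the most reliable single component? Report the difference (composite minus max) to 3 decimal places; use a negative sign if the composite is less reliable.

Var(sum) = 2 + 1.06 = 3.06; true-score variance = 1.37 + 1.06 = 2.43; composite reliability = 0.7941.
Max component reliability = 0.7800.
Difference = 0.7941 − 0.7800 = 0.014.

0.014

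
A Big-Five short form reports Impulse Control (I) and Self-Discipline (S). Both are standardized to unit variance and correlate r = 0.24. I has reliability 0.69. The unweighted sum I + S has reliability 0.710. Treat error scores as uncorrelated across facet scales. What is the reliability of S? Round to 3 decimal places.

0.591

Var(I+S) = 2 + 2·0.24 = 2.480.
True-score variance = ρ_I + ρ_S + 2·0.24, so 0.710 = (0.69 + ρ_S + 0.48) / 2.480.
ρ_S = 0.710·2.480 − 0.69 − 0.48 = 0.591.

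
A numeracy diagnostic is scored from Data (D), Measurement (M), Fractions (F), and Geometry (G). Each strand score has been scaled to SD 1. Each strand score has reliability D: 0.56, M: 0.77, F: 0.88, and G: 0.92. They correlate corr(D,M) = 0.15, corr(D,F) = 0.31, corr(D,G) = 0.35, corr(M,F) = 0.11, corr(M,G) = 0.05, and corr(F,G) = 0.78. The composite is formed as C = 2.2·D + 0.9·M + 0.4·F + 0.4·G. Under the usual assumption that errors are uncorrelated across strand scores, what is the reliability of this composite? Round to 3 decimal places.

Var(C) = 2.2² + 0.9² + 0.4² + 0.4² + 2·[1.98·0.15 + 0.88·0.31 + 0.88·0.35 + 0.36·0.11 + 0.36·0.05 + 0.16·0.78] = 5.97 + 2.1204 = 8.0904.
With uncorrelated errors the cross-covariances are all true-score covariance, so they carry over unchanged; only the diagonal terms shrink to ρᵢσᵢ².
True-score variance = [2.2²·0.56 + 0.9²·0.77 + 0.4²·0.88 + 0.4²·0.92] + 2.1204 = 3.6221 + 2.1204 = 5.7425.
Reliability = 5.7425 / 8.0904 = 0.710.

0.710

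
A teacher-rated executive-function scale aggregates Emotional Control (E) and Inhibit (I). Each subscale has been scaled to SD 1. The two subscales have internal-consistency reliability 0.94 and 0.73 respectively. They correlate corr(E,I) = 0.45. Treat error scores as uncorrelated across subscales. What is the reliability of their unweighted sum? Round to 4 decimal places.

Var(E+I) = 2 + 2·[0.45] = 2 + 0.9 = 2.9.
Because errors are independent across components, Cov(Tᵢ,Tⱼ) = Cov(Xᵢ,Xⱼ); the off-diagonal part of the true-score variance is the same as above.
True-score variance = [0.94 + 0.73] + 0.9 = 1.67 + 0.9 = 2.57.
Reliability = 2.57 / 2.9 = 0.8862.

0.8862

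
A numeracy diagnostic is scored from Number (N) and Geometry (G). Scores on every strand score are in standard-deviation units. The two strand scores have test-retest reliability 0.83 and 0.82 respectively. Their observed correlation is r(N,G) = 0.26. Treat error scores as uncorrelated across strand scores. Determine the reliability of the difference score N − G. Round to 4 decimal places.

0.7635

Var(N−G) = 1 + 1 − 2·0.26 = 2 − 0.52 = 1.48.
Because errors are independent across components, Cov(Tᵢ,Tⱼ) = Cov(Xᵢ,Xⱼ); the off-diagonal part of the true-score variance is the same as above.
True-score variance = [0.83 + 0.82] − 0.52 = 1.65 − 0.52 = 1.13.
Reliability = 1.13 / 1.48 = 0.7635.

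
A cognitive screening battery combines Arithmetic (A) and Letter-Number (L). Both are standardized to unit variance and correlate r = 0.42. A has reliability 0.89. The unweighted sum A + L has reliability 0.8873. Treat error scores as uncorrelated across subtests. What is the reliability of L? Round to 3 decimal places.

Var(A+L) = 2 + 2·0.42 = 2.840.
True-score variance = ρ_A + ρ_L + 2·0.42, so 0.8873 = (0.89 + ρ_L + 0.84) / 2.840.
ρ_L = 0.8873·2.840 − 0.89 − 0.84 = 0.790.

0.790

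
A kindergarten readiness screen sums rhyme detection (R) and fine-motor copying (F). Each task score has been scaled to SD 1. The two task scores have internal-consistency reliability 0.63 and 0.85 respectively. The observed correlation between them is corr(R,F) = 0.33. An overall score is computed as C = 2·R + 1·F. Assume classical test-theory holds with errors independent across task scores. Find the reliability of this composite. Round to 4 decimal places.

0.7421

Var(C) = 2² + 1 + 2·[2·0.33] = 5 + 1.32 = 6.32.
Under uncorrelated errors the observed covariances equal the true-score covariances, so only the own-variance terms attenuate.
True-score variance = [2²·0.63 + 0.85] + 1.32 = 3.37 + 1.32 = 4.69.
Reliability = 4.69 / 6.32 = 0.7421.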